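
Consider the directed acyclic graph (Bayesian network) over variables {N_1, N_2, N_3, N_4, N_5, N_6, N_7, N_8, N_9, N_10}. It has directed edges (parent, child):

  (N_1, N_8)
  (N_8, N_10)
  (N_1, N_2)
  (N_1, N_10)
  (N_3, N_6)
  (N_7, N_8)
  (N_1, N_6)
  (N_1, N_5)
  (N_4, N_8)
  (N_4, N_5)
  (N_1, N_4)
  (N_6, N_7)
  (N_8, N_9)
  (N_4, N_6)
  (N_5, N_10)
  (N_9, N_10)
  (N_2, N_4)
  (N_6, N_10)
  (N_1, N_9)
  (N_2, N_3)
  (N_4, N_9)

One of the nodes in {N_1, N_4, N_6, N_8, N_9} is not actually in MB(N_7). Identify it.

N_9

Recall MB(v) = parents ∪ children ∪ spouses, where spouses are the other parents of v's children.
Children of N_7: N_8.
Pa(N_7) = {N_6}.
Parents of each child, excluding N_7:
  N_8's other parents are N_1, N_4.
MB(N_7) = {N_1, N_4, N_6, N_8}.
N_9 is neither a parent, child, nor co-parent of N_7, so it does not belong.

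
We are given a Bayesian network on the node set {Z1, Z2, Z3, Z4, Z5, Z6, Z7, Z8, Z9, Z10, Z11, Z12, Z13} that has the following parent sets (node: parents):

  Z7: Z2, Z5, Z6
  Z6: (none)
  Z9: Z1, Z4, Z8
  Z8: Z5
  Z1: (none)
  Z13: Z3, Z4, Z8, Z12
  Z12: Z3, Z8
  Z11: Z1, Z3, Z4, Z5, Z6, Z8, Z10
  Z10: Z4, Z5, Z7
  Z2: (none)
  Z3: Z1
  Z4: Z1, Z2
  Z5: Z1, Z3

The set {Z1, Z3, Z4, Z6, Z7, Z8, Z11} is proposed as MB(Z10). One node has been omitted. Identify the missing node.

Z5

Z10 has parents Z4, Z5, Z7.
Children of Z10: Z11.
Co-parents of Z10 (other parents of its children):
  parents(Z11) \ {Z10} = {Z1, Z3, Z4, Z5, Z6, Z8}.
MB(Z10) = {Z1, Z3, Z4, Z5, Z6, Z7, Z8, Z11}.
Comparing with the claimed set, Z5 is missing.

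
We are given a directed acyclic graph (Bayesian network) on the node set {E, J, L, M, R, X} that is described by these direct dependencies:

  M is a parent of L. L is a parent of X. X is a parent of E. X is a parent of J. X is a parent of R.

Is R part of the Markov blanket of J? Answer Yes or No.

Pa(J) = {X}.
J's children: none.
With no children, J has no spouses; the co-parent set is empty.
MB(J) = {X}; R is not in this set.

No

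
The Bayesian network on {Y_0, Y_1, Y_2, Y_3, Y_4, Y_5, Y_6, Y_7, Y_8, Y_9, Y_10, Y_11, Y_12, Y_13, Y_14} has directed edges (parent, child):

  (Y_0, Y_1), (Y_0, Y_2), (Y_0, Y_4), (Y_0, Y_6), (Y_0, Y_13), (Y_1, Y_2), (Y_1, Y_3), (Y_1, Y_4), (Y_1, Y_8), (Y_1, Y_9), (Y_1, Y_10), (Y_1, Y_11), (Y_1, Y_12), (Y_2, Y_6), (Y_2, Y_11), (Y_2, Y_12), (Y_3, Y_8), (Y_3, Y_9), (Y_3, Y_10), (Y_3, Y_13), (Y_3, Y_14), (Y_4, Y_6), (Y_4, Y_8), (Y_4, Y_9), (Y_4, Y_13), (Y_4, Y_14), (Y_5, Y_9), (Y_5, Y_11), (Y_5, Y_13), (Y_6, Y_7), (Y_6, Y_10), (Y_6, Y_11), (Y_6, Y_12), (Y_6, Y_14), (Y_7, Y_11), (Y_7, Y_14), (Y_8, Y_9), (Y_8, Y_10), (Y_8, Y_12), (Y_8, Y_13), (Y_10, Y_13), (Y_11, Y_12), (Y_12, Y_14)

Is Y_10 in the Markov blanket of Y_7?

No

The Markov blanket of a node is its parents, its children, and the other parents of its children.
Y_7's parents: Y_6.
Y_7 has children Y_11, Y_14.
For each child, the remaining parents (spouses of Y_7):
  Y_11: Y_1, Y_2, Y_5, Y_6
  Y_14: Y_3, Y_4, Y_6, Y_12
MB(Y_7) = {Y_1, Y_2, Y_3, Y_4, Y_5, Y_6, Y_11, Y_12, Y_14}; Y_10 is not in this set.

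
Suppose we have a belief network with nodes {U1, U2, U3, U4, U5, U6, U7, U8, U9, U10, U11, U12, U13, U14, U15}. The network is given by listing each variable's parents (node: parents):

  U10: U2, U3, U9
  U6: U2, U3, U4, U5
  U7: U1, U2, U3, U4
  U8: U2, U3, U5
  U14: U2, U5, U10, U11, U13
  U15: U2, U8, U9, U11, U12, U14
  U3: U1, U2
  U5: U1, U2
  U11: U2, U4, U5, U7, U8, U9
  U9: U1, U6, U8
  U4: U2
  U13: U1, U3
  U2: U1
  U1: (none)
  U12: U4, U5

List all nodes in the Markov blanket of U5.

Pa(U5) = {U1, U2}.
Ch(U5) = {U6, U8, U11, U12, U14}.
For each child, the remaining parents (spouses of U5):
  U6: U2, U3, U4
  U8: U2, U3
  U11: U2, U4, U7, U8, U9
  U12: U4
  U14: U2, U10, U11, U13
Taking the union gives {U1, U2, U3, U4, U6, U7, U8, U9, U10, U11, U12, U13, U14}.

{U1, U2, U3, U4, U6, U7, U8, U9, U10, U11, U12, U13, U14}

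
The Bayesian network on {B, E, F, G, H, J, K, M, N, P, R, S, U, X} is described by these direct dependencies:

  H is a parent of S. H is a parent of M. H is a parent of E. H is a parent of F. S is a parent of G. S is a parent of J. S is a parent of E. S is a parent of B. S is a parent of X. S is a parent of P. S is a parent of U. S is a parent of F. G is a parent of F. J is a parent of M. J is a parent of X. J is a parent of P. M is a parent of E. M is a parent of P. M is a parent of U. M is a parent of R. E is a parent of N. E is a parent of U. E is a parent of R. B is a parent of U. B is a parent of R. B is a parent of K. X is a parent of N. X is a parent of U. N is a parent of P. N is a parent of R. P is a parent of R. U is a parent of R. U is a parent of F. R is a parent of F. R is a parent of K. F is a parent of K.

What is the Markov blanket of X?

{B, E, J, M, N, S, U}

By definition, MB(X) is built from X's parents, X's children, and the co-parents of X.
Parents of X: J, S.
Ch(X) = {N, U}.
Other parents of X's children:
  N: E
  U: B, E, M, S
Taking the union gives {B, E, J, M, N, S, U}.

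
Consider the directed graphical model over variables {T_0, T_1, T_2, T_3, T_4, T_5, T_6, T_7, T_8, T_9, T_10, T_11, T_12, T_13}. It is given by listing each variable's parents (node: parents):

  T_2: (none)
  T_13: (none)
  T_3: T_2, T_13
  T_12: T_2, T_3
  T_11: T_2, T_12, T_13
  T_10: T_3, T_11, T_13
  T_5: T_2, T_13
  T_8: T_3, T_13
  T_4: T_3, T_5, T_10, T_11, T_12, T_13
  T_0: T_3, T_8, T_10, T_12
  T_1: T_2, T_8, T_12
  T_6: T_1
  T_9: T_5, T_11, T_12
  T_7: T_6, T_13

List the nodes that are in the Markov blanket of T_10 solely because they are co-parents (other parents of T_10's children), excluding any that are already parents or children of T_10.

Children of T_10: T_0, T_4.
  T_4: T_3, T_5, T_11, T_12, T_13
  T_0: T_3, T_8, T_12
Excluding nodes already adjacent to T_10 (T_0, T_3, T_4, T_11, T_13), the co-parent-only contribution is {T_5, T_8, T_12}.

{T_5, T_8, T_12}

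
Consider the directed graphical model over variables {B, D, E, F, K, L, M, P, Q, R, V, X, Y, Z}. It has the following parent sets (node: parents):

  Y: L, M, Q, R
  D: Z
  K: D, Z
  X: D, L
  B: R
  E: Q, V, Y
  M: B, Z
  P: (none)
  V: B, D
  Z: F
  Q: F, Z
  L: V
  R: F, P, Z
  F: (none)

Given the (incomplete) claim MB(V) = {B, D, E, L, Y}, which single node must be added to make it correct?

The Markov blanket of a node is its parents, its children, and the other parents of its children.
V's parents: B, D.
V has children E, L.
For each child, the remaining parents (spouses of V):
  L: no additional parents.
  E's other parents are Q, Y.
MB(V) = {B, D, E, L, Q, Y}.
Comparing with the claimed set, Q is missing.

Q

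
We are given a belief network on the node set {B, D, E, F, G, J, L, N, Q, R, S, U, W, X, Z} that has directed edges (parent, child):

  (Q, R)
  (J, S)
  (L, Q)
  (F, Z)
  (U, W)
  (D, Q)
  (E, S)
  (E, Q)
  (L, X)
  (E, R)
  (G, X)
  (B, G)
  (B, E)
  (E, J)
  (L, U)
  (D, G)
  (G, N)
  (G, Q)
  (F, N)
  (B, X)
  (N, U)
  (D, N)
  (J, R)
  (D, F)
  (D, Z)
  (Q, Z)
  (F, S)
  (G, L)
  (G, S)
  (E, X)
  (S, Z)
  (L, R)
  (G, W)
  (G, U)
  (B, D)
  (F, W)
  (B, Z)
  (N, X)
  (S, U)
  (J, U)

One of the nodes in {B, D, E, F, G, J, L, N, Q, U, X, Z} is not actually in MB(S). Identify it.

Parents of S: E, F, G, J.
S's children: U, Z.
Parents of each child, excluding S:
  U's other parents are G, J, L, N.
  Z also has parents B, D, F, Q.
MB(S) = {B, D, E, F, G, J, L, N, Q, U, Z}.
X is neither a parent, child, nor co-parent of S, so it does not belong.

X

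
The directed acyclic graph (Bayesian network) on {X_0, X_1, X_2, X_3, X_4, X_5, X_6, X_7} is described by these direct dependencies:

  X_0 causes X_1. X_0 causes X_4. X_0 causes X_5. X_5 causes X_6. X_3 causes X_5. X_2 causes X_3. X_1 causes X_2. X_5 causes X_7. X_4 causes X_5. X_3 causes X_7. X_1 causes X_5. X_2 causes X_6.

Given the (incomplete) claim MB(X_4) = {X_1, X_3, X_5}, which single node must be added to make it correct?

X_0

Pa(X_4) = {X_0}.
X_4's children: X_5.
Co-parents of X_4 (other parents of its children):
  X_5's other parents are X_0, X_1, X_3.
MB(X_4) = {X_0, X_1, X_3, X_5}.
Comparing with the claimed set, X_0 is missing.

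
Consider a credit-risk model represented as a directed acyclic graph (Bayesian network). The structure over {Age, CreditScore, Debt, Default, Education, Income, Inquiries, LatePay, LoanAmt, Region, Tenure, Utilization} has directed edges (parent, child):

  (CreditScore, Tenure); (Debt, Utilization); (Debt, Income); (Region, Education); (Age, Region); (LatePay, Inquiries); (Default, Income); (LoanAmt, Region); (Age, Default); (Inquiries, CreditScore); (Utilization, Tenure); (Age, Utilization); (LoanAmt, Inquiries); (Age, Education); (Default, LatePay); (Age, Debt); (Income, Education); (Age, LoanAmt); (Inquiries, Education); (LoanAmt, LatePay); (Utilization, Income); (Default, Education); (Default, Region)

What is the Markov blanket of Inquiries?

{Age, CreditScore, Default, Education, Income, LatePay, LoanAmt, Region}

The Markov blanket of a node is its parents, its children, and the other parents of its children.
Inquiries's parents: LatePay, LoanAmt.
Ch(Inquiries) = {CreditScore, Education}.
Other parents of Inquiries's children:
  CreditScore: no additional parents.
  parents(Education) \ {Inquiries} = {Age, Default, Income, Region}.
Union: {LatePay, LoanAmt} ∪ {CreditScore, Education} ∪ {Age, Default, Income, Region} = {Age, CreditScore, Default, Education, Income, LatePay, LoanAmt, Region}.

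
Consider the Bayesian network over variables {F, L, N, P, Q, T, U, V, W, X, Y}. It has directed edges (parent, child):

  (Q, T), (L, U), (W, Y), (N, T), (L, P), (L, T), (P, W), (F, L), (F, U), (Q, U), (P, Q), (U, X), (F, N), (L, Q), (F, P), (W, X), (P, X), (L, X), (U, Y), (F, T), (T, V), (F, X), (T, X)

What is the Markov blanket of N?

{F, L, Q, T}

By definition, MB(N) is built from N's parents, N's children, and the co-parents of N.
N's children: T.
Pa(N) = {F}.
Other parents of N's children:
  T: F, L, Q
Taking the union gives {F, L, Q, T}.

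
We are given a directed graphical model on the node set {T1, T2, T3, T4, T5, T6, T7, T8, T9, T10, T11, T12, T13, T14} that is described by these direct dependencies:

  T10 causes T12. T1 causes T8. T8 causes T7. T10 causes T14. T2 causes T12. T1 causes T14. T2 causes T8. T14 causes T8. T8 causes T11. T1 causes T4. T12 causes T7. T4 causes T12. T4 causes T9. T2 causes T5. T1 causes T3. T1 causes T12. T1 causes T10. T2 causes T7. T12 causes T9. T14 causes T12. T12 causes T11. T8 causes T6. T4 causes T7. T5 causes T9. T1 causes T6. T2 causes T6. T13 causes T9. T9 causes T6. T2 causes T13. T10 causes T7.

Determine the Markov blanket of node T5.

By definition, MB(T5) is built from T5's parents, T5's children, and the co-parents of T5.
Children of T5: T9.
T5's parents: T2.
Co-parents of T5 (other parents of its children):
  T9's other parents are T4, T12, T13.
Taking the union gives {T2, T4, T9, T12, T13}.

{T2, T4, T9, T12, T13}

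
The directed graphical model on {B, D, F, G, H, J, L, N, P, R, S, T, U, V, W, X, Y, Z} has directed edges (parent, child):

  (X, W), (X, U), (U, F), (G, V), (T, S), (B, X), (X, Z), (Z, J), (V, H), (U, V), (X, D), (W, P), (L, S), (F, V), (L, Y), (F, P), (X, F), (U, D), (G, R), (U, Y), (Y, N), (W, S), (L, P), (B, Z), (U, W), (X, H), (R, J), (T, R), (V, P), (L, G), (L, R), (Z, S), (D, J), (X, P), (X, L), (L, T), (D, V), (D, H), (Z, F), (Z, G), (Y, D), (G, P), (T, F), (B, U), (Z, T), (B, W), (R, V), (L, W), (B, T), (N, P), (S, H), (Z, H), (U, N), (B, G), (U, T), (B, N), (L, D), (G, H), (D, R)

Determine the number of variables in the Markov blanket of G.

15

By definition, MB(G) is built from G's parents, G's children, and the co-parents of G.
G's parents: B, L, Z.
Ch(G) = {H, P, R, V}.
Parents of each child, excluding G:
  parents(R) \ {G} = {D, L, T}.
  V's other parents are D, F, R, U.
  P also has parents F, L, N, V, W, X.
  H's other parents are D, S, V, X, Z.
MB(G) = {B, D, F, H, L, N, P, R, S, T, U, V, W, X, Z}, which has 15 nodes.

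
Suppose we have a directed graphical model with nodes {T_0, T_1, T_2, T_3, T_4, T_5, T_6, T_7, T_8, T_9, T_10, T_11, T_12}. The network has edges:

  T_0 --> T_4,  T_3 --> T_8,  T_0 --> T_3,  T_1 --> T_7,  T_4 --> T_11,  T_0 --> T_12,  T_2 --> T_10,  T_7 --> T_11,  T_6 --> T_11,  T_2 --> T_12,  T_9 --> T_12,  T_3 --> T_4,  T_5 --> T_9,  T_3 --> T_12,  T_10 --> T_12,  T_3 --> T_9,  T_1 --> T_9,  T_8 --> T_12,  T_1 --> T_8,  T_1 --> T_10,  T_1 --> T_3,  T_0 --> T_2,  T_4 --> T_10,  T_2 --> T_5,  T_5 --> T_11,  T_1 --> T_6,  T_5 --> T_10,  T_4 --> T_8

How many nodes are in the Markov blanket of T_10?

9

The Markov blanket of a node is its parents, its children, and the other parents of its children.
T_10 has parents T_1, T_2, T_4, T_5.
T_10 has child T_12.
Other parents of T_10's children:
  parents(T_12) \ {T_10} = {T_0, T_2, T_3, T_8, T_9}.
MB(T_10) = {T_0, T_1, T_2, T_3, T_4, T_5, T_8, T_9, T_12}, which has 9 nodes.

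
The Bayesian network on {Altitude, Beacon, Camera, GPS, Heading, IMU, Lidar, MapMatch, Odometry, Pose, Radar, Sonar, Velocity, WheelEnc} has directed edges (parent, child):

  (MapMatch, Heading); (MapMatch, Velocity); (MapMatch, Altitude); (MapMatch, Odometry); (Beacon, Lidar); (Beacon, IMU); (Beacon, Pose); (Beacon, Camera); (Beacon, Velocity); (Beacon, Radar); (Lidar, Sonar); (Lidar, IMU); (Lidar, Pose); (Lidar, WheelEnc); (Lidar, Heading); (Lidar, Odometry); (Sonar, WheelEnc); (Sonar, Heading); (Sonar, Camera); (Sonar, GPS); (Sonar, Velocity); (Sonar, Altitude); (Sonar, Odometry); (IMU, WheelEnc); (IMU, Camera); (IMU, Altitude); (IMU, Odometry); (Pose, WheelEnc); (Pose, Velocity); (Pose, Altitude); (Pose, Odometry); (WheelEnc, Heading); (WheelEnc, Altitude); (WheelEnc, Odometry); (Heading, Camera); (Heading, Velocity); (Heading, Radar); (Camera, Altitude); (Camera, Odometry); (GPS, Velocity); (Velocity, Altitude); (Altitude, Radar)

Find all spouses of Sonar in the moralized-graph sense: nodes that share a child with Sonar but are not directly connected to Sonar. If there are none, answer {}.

{Beacon, IMU, MapMatch, Pose}

Children of Sonar: Altitude, Camera, GPS, Heading, Odometry, Velocity, WheelEnc.
  WheelEnc: IMU, Lidar, Pose
  Heading: Lidar, MapMatch, WheelEnc
  Camera: Beacon, Heading, IMU
  GPS: —
  Velocity: Beacon, GPS, Heading, MapMatch, Pose
  Altitude: Camera, IMU, MapMatch, Pose, Velocity, WheelEnc
  Odometry: Camera, IMU, Lidar, MapMatch, Pose, WheelEnc
Excluding nodes already adjacent to Sonar (Altitude, Camera, GPS, Heading, Lidar, Odometry, Velocity, WheelEnc), the co-parent-only contribution is {Beacon, IMU, MapMatch, Pose}.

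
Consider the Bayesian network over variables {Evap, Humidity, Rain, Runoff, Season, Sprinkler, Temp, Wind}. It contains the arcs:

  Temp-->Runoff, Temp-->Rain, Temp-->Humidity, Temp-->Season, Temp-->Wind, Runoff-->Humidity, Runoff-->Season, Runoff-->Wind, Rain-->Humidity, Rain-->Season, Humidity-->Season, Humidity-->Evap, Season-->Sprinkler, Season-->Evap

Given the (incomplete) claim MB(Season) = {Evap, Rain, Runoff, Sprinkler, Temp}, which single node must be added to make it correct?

Humidity

Pa(Season) = {Humidity, Rain, Runoff, Temp}.
Ch(Season) = {Evap, Sprinkler}.
For each child, the remaining parents (spouses of Season):
  Sprinkler has no other parent.
  Evap also has parent Humidity.
MB(Season) = {Evap, Humidity, Rain, Runoff, Sprinkler, Temp}.
Comparing with the claimed set, Humidity is missing.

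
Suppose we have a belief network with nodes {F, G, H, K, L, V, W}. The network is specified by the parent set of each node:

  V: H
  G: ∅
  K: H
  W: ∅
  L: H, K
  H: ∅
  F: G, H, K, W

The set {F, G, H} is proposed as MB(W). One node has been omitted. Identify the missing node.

K

W has no parents.
Ch(W) = {F}.
Co-parents of W (other parents of its children):
  F: G, H, K
MB(W) = {F, G, H, K}.
Comparing with the claimed set, K is missing.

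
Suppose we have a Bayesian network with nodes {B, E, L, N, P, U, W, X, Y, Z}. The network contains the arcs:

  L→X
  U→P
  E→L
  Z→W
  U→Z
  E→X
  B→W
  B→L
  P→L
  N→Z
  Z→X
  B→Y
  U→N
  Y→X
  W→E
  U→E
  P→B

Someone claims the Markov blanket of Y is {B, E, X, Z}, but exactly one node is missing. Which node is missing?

L

Y's parents: B.
Children of Y: X.
Other parents of Y's children:
  X: E, L, Z
MB(Y) = {B, E, L, X, Z}.
Comparing with the claimed set, L is missing.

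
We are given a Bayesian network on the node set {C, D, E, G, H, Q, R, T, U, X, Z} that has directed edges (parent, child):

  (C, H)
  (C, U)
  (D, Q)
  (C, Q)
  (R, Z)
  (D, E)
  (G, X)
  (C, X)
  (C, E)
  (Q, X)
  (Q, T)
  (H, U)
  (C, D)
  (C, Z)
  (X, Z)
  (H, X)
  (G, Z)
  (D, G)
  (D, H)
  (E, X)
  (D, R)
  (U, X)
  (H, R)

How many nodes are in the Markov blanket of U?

6

U's children: X.
U's parents: C, H.
Other parents of U's children:
  X: C, E, G, H, Q
MB(U) = {C, E, G, H, Q, X}, which has 6 nodes.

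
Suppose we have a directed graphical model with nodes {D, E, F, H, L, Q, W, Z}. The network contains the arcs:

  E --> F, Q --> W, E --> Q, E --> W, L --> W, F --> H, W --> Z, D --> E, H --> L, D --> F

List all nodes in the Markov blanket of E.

{D, F, L, Q, W}

The Markov blanket of a node is its parents, its children, and the other parents of its children.
Parents of E: D.
E has children F, Q, W.
For each child, the remaining parents (spouses of E):
  parents(F) \ {E} = {D}.
  Q: no additional parents.
  W also has parents L, Q.
Union: {D} ∪ {F, Q, W} ∪ {D, L, Q} = {D, F, L, Q, W}.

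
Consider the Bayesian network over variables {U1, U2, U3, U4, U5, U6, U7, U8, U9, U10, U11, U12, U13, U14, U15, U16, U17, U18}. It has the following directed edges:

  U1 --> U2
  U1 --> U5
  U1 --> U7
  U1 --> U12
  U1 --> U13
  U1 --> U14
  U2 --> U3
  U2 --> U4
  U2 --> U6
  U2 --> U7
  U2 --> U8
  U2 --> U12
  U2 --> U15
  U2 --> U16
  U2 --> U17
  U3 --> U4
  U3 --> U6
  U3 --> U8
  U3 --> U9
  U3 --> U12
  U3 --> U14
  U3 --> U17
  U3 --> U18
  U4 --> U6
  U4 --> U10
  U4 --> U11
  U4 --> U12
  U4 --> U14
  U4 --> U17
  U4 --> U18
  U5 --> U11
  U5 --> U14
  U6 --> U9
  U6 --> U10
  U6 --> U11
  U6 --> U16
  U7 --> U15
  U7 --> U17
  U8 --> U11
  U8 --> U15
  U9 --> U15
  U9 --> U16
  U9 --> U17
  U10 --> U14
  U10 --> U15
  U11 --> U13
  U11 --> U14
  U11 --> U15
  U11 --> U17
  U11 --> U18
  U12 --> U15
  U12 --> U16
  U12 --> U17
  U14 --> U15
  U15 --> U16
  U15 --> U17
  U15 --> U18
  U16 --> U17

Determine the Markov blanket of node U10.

Parents of U10: U4, U6.
U10's children: U14, U15.
Co-parents of U10 (other parents of its children):
  U14 also has parents U1, U3, U4, U5, U11.
  parents(U15) \ {U10} = {U2, U7, U8, U9, U11, U12, U14}.
Union: {U4, U6} ∪ {U14, U15} ∪ {U1, U2, U3, U4, U5, U7, U8, U9, U11, U12, U14} = {U1, U2, U3, U4, U5, U6, U7, U8, U9, U11, U12, U14, U15}.

{U1, U2, U3, U4, U5, U6, U7, U8, U9, U11, U12, U14, U15}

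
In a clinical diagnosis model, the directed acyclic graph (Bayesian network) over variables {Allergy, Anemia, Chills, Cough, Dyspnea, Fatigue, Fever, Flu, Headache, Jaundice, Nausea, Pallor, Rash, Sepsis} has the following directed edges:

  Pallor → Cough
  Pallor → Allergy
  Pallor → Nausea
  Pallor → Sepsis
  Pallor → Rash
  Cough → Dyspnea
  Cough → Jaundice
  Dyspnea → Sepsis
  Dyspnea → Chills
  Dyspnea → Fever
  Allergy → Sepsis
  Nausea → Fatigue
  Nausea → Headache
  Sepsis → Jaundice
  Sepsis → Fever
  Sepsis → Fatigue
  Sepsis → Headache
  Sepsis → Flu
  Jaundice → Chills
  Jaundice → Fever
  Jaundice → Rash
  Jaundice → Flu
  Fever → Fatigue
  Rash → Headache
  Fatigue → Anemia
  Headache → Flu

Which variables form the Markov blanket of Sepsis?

By definition, MB(Sepsis) is built from Sepsis's parents, Sepsis's children, and the co-parents of Sepsis.
Ch(Sepsis) = {Fatigue, Fever, Flu, Headache, Jaundice}.
Parents of Sepsis: Allergy, Dyspnea, Pallor.
For each child, the remaining parents (spouses of Sepsis):
  Jaundice's other parent is Cough.
  Fever also has parents Dyspnea, Jaundice.
  Fatigue also has parents Fever, Nausea.
  Headache's other parents are Nausea, Rash.
  Flu also has parents Headache, Jaundice.
So the Markov blanket of Sepsis is {Allergy, Cough, Dyspnea, Fatigue, Fever, Flu, Headache, Jaundice, Nausea, Pallor, Rash}.

{Allergy, Cough, Dyspnea, Fatigue, Fever, Flu, Headache, Jaundice, Nausea, Pallor, Rash}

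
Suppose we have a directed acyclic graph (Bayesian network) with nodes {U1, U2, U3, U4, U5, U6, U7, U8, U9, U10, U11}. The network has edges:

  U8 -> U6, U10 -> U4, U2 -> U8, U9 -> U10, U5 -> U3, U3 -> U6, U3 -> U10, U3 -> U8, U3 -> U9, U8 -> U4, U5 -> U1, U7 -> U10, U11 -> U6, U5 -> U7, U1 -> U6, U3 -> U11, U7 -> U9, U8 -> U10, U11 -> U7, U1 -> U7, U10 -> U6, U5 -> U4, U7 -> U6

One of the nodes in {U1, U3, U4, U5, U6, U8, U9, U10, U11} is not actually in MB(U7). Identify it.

U7 has children U6, U9, U10.
Parents of U7: U1, U5, U11.
Parents of each child, excluding U7:
  U9: U3
  U10: U3, U8, U9
  U6: U1, U3, U8, U10, U11
MB(U7) = {U1, U3, U5, U6, U8, U9, U10, U11}.
U4 is neither a parent, child, nor co-parent of U7, so it does not belong.

U4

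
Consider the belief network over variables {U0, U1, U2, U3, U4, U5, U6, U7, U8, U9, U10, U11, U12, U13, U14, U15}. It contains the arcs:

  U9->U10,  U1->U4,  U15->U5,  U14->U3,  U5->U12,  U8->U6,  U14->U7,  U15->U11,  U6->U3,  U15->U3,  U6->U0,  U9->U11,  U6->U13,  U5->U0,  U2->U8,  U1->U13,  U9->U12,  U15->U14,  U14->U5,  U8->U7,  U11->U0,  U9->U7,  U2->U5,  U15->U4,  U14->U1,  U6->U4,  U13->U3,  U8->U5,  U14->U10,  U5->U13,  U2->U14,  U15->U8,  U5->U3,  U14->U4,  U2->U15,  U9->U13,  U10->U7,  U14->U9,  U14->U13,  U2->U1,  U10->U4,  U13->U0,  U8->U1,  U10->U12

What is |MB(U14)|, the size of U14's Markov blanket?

A node's Markov blanket = Pa ∪ Ch ∪ (parents of Ch other than the node itself).
U14 has parents U2, U15.
Ch(U14) = {U1, U3, U4, U5, U7, U9, U10, U13}.
Other parents of U14's children:
  U5: U2, U8, U15
  U9: —
  U10: U9
  U7: U8, U9, U10
  U1: U2, U8
  U13: U1, U5, U6, U9
  U4: U1, U6, U10, U15
  U3: U5, U6, U13, U15
MB(U14) = {U1, U2, U3, U4, U5, U6, U7, U8, U9, U10, U13, U15}, which has 12 nodes.

12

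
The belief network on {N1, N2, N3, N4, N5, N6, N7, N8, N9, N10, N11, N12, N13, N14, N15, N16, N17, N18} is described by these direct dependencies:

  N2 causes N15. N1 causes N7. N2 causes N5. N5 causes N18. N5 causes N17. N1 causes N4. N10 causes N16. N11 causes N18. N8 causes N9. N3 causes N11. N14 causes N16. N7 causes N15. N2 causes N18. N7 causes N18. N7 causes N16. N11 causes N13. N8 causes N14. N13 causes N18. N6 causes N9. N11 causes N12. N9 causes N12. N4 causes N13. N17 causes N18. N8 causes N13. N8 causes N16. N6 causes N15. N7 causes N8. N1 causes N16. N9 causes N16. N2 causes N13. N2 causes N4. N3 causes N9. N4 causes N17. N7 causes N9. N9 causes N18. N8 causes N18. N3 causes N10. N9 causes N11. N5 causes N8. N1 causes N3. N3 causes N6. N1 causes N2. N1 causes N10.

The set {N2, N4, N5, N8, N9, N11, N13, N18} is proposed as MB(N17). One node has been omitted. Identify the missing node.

N7

Children of N17: N18.
Pa(N17) = {N4, N5}.
Parents of each child, excluding N17:
  N18: N2, N5, N7, N8, N9, N11, N13
MB(N17) = {N2, N4, N5, N7, N8, N9, N11, N13, N18}.
Comparing with the claimed set, N7 is missing.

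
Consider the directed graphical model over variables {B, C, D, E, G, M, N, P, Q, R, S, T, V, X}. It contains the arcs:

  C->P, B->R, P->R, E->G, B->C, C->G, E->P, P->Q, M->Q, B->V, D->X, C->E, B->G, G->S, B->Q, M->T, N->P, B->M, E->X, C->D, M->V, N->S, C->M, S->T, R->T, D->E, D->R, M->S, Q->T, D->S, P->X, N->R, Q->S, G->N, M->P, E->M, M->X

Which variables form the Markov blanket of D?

Pa(D) = {C}.
Ch(D) = {E, R, S, X}.
For each child, the remaining parents (spouses of D):
  E's other parent is C.
  R also has parents B, N, P.
  S's other parents are G, M, N, Q.
  parents(X) \ {D} = {E, M, P}.
So the Markov blanket of D is {B, C, E, G, M, N, P, Q, R, S, X}.

{B, C, E, G, M, N, P, Q, R, S, X}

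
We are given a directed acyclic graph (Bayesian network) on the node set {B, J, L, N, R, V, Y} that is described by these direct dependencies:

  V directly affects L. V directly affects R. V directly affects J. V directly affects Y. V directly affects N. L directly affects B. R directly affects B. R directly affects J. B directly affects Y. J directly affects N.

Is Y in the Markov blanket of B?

Yes

Y is a child of B.
So Y ∈ MB(B).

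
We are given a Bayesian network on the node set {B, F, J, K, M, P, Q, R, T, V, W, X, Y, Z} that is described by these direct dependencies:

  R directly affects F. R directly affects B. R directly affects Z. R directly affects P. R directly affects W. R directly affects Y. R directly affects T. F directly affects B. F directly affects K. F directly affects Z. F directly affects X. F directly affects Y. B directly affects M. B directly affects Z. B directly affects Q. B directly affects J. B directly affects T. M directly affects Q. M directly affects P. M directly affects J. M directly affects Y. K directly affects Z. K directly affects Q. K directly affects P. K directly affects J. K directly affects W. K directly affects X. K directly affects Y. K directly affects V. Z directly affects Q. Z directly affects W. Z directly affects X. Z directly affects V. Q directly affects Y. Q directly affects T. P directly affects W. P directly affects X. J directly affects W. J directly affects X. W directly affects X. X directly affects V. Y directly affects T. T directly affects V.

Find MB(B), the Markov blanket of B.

{F, J, K, M, Q, R, T, Y, Z}

Ch(B) = {J, M, Q, T, Z}.
Parents of B: F, R.
Other parents of B's children:
  M: —
  Z: F, K, R
  Q: K, M, Z
  J: K, M
  T: Q, R, Y
MB(B) = {F, J, K, M, Q, R, T, Y, Z}.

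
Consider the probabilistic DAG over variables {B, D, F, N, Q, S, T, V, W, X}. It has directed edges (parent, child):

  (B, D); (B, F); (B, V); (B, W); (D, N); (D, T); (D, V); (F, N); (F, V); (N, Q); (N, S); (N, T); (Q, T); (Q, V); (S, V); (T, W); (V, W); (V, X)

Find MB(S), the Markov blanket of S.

Parents of S: N.
S's children: V.
Parents of each child, excluding S:
  V also has parents B, D, F, Q.
MB(S) = {B, D, F, N, Q, V}.

{B, D, F, N, Q, V}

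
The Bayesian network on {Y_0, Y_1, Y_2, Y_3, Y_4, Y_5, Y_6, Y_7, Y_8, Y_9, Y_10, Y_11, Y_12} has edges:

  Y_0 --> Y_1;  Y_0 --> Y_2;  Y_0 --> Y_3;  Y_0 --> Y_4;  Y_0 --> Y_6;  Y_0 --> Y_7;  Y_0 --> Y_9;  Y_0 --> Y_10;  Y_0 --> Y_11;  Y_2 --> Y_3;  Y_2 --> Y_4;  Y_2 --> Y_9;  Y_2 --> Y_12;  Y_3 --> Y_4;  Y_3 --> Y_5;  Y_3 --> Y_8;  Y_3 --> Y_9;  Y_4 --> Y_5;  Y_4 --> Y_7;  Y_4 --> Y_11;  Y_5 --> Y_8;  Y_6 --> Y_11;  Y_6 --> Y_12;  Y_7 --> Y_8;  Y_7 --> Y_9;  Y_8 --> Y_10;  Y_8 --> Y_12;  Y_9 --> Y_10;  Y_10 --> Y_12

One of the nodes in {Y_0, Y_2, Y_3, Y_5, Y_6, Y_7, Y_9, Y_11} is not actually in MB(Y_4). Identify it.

Pa(Y_4) = {Y_0, Y_2, Y_3}.
Y_4's children: Y_5, Y_7, Y_11.
Co-parents of Y_4 (other parents of its children):
  Y_5's other parent is Y_3.
  parents(Y_7) \ {Y_4} = {Y_0}.
  Y_11's other parents are Y_0, Y_6.
MB(Y_4) = {Y_0, Y_2, Y_3, Y_5, Y_6, Y_7, Y_11}.
Y_9 is neither a parent, child, nor co-parent of Y_4, so it does not belong.

Y_9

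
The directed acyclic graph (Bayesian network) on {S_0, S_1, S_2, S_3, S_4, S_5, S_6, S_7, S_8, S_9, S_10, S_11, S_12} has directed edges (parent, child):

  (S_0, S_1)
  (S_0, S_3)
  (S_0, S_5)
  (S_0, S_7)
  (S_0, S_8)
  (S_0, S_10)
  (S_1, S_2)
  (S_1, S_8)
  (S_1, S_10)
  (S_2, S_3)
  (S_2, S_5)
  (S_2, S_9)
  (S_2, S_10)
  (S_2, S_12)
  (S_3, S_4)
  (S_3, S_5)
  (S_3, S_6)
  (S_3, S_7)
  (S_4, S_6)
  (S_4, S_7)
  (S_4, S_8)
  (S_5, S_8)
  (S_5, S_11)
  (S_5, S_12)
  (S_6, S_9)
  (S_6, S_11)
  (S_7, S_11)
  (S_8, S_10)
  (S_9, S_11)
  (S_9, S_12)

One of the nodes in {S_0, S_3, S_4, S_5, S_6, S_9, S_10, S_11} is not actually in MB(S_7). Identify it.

The Markov blanket of a node is its parents, its children, and the other parents of its children.
S_7 has child S_11.
Parents of S_7: S_0, S_3, S_4.
Other parents of S_7's children:
  parents(S_11) \ {S_7} = {S_5, S_6, S_9}.
MB(S_7) = {S_0, S_3, S_4, S_5, S_6, S_9, S_11}.
S_10 is neither a parent, child, nor co-parent of S_7, so it does not belong.

S_10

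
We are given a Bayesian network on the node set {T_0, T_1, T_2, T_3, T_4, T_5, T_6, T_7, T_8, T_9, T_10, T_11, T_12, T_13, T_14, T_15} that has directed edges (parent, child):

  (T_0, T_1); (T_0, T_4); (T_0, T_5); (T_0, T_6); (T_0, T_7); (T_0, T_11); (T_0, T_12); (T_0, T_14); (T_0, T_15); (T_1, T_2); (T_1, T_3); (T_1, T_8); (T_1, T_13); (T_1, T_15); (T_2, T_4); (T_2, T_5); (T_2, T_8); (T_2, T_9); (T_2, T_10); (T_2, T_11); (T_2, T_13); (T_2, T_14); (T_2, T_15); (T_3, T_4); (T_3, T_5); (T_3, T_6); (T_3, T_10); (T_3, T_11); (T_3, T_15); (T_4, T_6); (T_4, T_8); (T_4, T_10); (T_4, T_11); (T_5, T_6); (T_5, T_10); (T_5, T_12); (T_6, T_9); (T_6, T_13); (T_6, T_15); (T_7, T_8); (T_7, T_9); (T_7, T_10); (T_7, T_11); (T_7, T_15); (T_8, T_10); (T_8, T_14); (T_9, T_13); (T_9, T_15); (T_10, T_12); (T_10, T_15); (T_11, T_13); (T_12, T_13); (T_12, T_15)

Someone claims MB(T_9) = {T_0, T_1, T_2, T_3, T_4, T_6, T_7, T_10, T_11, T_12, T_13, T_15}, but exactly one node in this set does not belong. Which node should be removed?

T_4

The Markov blanket of a node is its parents, its children, and the other parents of its children.
T_9's children: T_13, T_15.
T_9 has parents T_2, T_6, T_7.
Other parents of T_9's children:
  T_13 also has parents T_1, T_2, T_6, T_11, T_12.
  parents(T_15) \ {T_9} = {T_0, T_1, T_2, T_3, T_6, T_7, T_10, T_12}.
MB(T_9) = {T_0, T_1, T_2, T_3, T_6, T_7, T_10, T_11, T_12, T_13, T_15}.
T_4 is neither a parent, child, nor co-parent of T_9, so it does not belong.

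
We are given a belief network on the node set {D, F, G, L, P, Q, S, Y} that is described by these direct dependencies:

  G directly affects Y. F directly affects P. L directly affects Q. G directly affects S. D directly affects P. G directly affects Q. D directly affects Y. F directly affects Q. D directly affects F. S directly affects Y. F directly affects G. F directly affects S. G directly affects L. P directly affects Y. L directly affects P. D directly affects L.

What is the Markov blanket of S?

By definition, MB(S) is built from S's parents, S's children, and the co-parents of S.
Parents of S: F, G.
Ch(S) = {Y}.
For each child, the remaining parents (spouses of S):
  Y's other parents are D, G, P.
Taking the union gives {D, F, G, P, Y}.

{D, F, G, P, Y}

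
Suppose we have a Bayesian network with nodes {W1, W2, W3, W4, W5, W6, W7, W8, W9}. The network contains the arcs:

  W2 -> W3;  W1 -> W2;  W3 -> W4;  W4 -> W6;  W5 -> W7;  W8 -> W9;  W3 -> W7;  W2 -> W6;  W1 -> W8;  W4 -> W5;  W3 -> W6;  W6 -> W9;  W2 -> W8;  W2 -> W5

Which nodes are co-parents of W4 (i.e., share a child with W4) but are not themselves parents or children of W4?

{W2}

Children of W4: W5, W6.
  W5: W2
  W6: W2, W3
Excluding nodes already adjacent to W4 (W3, W5, W6), the co-parent-only contribution is {W2}.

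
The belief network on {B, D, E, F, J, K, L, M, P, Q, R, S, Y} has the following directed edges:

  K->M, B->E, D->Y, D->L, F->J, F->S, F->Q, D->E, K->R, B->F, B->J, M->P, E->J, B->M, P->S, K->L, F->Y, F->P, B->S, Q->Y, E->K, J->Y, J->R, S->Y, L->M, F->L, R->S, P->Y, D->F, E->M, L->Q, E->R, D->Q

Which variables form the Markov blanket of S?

Recall MB(v) = parents ∪ children ∪ spouses, where spouses are the other parents of v's children.
S's parents: B, F, P, R.
Children of S: Y.
Other parents of S's children:
  Y: D, F, J, P, Q
So the Markov blanket of S is {B, D, F, J, P, Q, R, Y}.

{B, D, F, J, P, Q, R, Y}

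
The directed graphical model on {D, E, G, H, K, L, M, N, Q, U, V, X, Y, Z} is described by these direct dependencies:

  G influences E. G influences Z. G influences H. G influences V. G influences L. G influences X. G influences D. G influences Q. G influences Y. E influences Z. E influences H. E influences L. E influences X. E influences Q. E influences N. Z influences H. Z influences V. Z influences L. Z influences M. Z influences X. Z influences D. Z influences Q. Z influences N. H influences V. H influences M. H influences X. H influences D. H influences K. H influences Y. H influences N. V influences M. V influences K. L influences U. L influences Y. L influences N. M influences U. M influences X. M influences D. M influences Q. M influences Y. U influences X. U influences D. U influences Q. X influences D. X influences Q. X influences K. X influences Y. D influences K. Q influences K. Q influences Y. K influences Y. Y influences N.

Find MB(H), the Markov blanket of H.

Pa(H) = {E, G, Z}.
Children of H: D, K, M, N, V, X, Y.
For each child, the remaining parents (spouses of H):
  V also has parents G, Z.
  M's other parents are V, Z.
  X's other parents are E, G, M, U, Z.
  D also has parents G, M, U, X, Z.
  parents(K) \ {H} = {D, Q, V, X}.
  Y's other parents are G, K, L, M, Q, X.
  parents(N) \ {H} = {E, L, Y, Z}.
So the Markov blanket of H is {D, E, G, K, L, M, N, Q, U, V, X, Y, Z}.

{D, E, G, K, L, M, N, Q, U, V, X, Y, Z}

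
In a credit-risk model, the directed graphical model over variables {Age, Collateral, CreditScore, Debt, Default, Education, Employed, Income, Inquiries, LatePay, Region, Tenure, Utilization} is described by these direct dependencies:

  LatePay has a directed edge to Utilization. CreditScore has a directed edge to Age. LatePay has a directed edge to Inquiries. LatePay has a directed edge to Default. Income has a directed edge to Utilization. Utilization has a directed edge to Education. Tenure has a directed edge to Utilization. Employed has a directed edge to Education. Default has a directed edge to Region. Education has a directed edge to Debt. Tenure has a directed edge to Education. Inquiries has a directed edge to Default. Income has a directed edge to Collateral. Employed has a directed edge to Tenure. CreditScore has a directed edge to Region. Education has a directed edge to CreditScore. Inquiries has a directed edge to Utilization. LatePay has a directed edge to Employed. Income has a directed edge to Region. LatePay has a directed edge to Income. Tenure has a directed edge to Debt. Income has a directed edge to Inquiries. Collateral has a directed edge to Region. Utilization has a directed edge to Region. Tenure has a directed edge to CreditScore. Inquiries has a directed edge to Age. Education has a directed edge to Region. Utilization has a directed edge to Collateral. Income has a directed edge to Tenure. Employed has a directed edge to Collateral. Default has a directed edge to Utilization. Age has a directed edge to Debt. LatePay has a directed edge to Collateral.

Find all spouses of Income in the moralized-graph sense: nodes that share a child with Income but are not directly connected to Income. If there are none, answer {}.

Children of Income: Collateral, Inquiries, Region, Tenure, Utilization.
  Inquiries: LatePay
  Tenure: Employed
  Utilization: Default, Inquiries, LatePay, Tenure
  Collateral: Employed, LatePay, Utilization
  Region: Collateral, CreditScore, Default, Education, Utilization
Excluding nodes already adjacent to Income (Collateral, Inquiries, LatePay, Region, Tenure, Utilization), the co-parent-only contribution is {CreditScore, Default, Education, Employed}.

{CreditScore, Default, Education, Employed}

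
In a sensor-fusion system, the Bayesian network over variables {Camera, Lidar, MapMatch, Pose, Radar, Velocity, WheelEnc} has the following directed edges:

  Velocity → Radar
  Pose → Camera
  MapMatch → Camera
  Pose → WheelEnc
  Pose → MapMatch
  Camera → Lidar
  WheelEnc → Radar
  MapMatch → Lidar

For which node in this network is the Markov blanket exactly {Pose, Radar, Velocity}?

The target node must have every member of {Pose, Radar, Velocity} as a parent, child, or co-parent, and no others.
Parents of WheelEnc: Pose; children: Radar; co-parents: Velocity.
These exactly cover the given set, so the node is WheelEnc.

WheelEnc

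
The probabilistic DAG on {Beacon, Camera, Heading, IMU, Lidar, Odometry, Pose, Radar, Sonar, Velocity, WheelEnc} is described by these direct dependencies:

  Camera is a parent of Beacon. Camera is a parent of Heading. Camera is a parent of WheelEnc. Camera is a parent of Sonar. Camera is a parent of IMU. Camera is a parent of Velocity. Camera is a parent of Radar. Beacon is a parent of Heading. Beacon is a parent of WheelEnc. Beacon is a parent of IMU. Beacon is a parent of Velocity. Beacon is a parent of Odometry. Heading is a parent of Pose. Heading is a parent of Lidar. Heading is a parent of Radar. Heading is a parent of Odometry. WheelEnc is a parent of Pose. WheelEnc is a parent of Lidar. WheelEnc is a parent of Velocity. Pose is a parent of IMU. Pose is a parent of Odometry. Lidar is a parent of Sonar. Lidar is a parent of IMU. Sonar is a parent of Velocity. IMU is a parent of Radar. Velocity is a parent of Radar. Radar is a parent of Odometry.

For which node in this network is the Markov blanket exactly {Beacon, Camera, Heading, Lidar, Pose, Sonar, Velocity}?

WheelEnc

The target node must have every member of {Beacon, Camera, Heading, Lidar, Pose, Sonar, Velocity} as a parent, child, or co-parent, and no others.
Parents of WheelEnc: Beacon, Camera; children: Lidar, Pose, Velocity; co-parents: Beacon, Camera, Heading, Sonar.
These exactly cover the given set, so the node is WheelEnc.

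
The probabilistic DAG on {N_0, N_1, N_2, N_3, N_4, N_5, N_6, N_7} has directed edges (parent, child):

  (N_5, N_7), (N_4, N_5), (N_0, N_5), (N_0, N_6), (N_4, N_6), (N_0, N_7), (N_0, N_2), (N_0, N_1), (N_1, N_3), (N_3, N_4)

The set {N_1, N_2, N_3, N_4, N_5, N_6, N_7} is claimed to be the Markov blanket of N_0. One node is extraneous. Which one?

N_3

N_0 has children N_1, N_2, N_5, N_6, N_7.
N_0's parents: none.
For each child, the remaining parents (spouses of N_0):
  N_1 has no other parent.
  N_2 has no other parent.
  N_5 also has parent N_4.
  N_6's other parent is N_4.
  N_7's other parent is N_5.
MB(N_0) = {N_1, N_2, N_4, N_5, N_6, N_7}.
N_3 is neither a parent, child, nor co-parent of N_0, so it does not belong.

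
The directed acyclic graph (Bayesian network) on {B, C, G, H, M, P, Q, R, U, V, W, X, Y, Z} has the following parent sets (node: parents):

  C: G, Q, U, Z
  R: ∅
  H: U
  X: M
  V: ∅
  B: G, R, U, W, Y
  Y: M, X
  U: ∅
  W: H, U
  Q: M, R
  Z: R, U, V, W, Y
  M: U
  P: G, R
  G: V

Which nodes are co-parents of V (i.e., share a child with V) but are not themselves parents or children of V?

Children of V: G, Z.
  Z: R, U, W, Y
  G: —
Excluding nodes already adjacent to V (G, Z), the co-parent-only contribution is {R, U, W, Y}.

{R, U, W, Y}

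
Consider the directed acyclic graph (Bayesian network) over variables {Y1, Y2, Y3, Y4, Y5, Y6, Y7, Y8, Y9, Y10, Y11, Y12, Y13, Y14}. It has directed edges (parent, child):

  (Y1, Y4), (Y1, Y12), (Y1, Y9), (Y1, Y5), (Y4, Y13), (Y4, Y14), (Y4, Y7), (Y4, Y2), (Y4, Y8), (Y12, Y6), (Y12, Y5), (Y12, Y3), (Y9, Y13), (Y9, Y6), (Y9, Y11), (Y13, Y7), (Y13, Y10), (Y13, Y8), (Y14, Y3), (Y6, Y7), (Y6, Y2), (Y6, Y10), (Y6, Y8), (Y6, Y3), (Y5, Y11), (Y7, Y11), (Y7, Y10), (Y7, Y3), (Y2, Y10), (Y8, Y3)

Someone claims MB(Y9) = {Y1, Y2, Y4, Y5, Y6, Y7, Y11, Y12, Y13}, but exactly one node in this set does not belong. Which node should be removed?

Y2

Y9 has parent Y1.
Y9's children: Y6, Y11, Y13.
Other parents of Y9's children:
  Y13: Y4
  Y6: Y12
  Y11: Y5, Y7
MB(Y9) = {Y1, Y4, Y5, Y6, Y7, Y11, Y12, Y13}.
Y2 is neither a parent, child, nor co-parent of Y9, so it does not belong.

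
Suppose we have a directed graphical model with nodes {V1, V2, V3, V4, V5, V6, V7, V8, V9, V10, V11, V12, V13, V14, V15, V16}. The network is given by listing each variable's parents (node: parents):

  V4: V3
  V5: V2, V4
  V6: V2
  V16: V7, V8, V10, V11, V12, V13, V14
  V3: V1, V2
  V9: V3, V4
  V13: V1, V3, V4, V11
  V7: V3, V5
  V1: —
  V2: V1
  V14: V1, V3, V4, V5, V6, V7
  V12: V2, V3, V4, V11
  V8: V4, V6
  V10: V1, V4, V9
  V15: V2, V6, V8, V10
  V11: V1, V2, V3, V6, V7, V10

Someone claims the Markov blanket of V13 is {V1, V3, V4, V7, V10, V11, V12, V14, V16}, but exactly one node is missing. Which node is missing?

Children of V13: V16.
Pa(V13) = {V1, V3, V4, V11}.
For each child, the remaining parents (spouses of V13):
  parents(V16) \ {V13} = {V7, V8, V10, V11, V12, V14}.
MB(V13) = {V1, V3, V4, V7, V8, V10, V11, V12, V14, V16}.
Comparing with the claimed set, V8 is missing.

V8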